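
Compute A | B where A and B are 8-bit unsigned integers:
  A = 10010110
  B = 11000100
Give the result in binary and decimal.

Apply | to each column (1 where either bit is 1):
  10010110
| 11000100
----------
  11010110

Answer: 11010110 (214)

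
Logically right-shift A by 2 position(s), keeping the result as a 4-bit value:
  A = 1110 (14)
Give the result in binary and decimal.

Logical shift right by 2: drop the bottom 2 bit(s), prepend 2 zero(s) on the left.
  1110  ->  keep [11], discard [10], prepend 00
= 0011

Answer: 0011 (3)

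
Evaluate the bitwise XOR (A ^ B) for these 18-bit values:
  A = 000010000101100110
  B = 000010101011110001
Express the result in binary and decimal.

Apply ^ to each column (1 where bits differ):
  000010000101100110
^ 000010101011110001
--------------------
  000000101110010111

Answer: 000000101110010111 (2967)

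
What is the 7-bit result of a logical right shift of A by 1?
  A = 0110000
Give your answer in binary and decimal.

Logical shift right by 1: drop the bottom 1 bit(s), prepend 1 zero(s) on the left.
  0110000  ->  keep [011000], discard [0], prepend 0
= 0011000

Answer: 0011000 (24)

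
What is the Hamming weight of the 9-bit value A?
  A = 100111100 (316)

100111100
1-bits at positions (from bit 0 = LSB): 2, 3, 4, 5, 8
Count = 5

Answer: 5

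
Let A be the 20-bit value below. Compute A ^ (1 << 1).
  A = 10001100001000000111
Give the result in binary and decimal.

Mask = 1 << 1 = 00000000000000000010
Bit 1 of A is 1; XOR with the mask flips it to 0.
  10001100001000000111
^ 00000000000000000010
----------------------
  10001100001000000101

Answer: 10001100001000000101 (573957)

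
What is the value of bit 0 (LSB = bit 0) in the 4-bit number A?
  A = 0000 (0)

Bit 0 is the 1st from the right.
  0000
     ^
That bit is 0.

Answer: 0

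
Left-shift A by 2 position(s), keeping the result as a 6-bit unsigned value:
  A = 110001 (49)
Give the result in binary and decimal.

Shift left by 2: drop the top 2 bit(s), append 2 zero(s) on the right.
  110001  ->  discard [11], keep [0001], append 00
= 000100

Answer: 000100 (4)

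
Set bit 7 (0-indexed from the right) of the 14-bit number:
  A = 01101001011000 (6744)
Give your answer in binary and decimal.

Mask = 1 << 7 = 00000010000000
Bit 7 of A is 0, so OR-ing with the mask flips it to 1.
  01101001011000
| 00000010000000
----------------
  01101011011000

Answer: 01101011011000 (6872)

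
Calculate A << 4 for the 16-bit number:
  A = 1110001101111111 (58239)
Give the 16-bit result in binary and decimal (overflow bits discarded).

Shift left by 4: drop the top 4 bit(s), append 4 zero(s) on the right.
  1110001101111111  ->  discard [1110], keep [001101111111], append 0000
= 0011011111110000

Answer: 0011011111110000 (14320)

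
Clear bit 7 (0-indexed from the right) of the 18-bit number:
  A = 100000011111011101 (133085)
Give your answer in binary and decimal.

Mask = ~(1 << 7) = 111111111101111111
Bit 7 of A is 1, so AND-ing with the mask clears it to 0.
  100000011111011101
& 111111111101111111
--------------------
  100000011101011101

Answer: 100000011101011101 (132957)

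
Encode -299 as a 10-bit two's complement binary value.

1. Binary of +299:  0100101011
2. Invert bits:     1011010100
3. Add 1:           1011010101

Answer: 1011010101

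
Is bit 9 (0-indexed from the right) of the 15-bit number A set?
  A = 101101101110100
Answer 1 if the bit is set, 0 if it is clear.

Bit 9 is the 10th from the right.
  101101101110100
       ^
That bit is 1.

Answer: 1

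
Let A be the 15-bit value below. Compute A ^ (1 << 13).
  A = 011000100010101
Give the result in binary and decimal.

Mask = 1 << 13 = 010000000000000
Bit 13 of A is 1; XOR with the mask flips it to 0.
  011000100010101
^ 010000000000000
-----------------
  001000100010101

Answer: 001000100010101 (4373)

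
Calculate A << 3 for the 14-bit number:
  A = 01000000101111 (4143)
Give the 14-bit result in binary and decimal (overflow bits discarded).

Shift left by 3: drop the top 3 bit(s), append 3 zero(s) on the right.
  01000000101111  ->  discard [010], keep [00000101111], append 000
= 00000101111000

Answer: 00000101111000 (376)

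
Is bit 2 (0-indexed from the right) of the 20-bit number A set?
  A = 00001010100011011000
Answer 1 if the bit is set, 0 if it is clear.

Bit 2 is the 3rd from the right.
  00001010100011011000
                   ^
That bit is 0.

Answer: 0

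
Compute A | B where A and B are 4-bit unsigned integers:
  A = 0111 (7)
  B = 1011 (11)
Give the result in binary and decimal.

Apply | to each column (1 where either bit is 1):
  0111
| 1011
------
  1111

Answer: 1111 (15)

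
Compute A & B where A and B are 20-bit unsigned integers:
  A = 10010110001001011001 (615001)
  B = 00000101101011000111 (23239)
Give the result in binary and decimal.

Apply & to each column (1 only where both bits are 1):
  10010110001001011001
& 00000101101011000111
----------------------
  00000100001001000001

Answer: 00000100001001000001 (16961)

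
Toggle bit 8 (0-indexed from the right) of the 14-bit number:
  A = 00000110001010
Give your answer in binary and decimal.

Mask = 1 << 8 = 00000100000000
Bit 8 of A is 1; XOR with the mask flips it to 0.
  00000110001010
^ 00000100000000
----------------
  00000010001010

Answer: 00000010001010 (138)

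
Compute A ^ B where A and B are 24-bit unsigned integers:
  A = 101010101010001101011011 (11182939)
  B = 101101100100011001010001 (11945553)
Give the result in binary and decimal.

Apply ^ to each column (1 where bits differ):
  101010101010001101011011
^ 101101100100011001010001
--------------------------
  000111001110010100001010

Answer: 000111001110010100001010 (1893642)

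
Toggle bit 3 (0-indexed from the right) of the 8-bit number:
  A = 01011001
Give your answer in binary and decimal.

Mask = 1 << 3 = 00001000
Bit 3 of A is 1; XOR with the mask flips it to 0.
  01011001
^ 00001000
----------
  01010001

Answer: 01010001 (81)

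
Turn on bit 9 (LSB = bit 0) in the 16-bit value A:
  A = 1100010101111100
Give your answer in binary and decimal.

Mask = 1 << 9 = 0000001000000000
Bit 9 of A is 0, so OR-ing with the mask flips it to 1.
  1100010101111100
| 0000001000000000
------------------
  1100011101111100

Answer: 1100011101111100 (51068)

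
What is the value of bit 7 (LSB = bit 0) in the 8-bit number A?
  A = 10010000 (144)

Bit 7 is the 8th from the right.
  10010000
  ^
That bit is 1.

Answer: 1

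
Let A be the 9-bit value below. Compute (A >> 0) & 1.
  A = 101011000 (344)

Bit 0 is the 1st from the right.
  101011000
          ^
That bit is 0.

Answer: 0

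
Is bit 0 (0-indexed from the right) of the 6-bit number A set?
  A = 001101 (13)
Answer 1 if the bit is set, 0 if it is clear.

Bit 0 is the 1st from the right.
  001101
       ^
That bit is 1.

Answer: 1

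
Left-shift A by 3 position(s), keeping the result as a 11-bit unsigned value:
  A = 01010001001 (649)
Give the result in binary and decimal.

Shift left by 3: drop the top 3 bit(s), append 3 zero(s) on the right.
  01010001001  ->  discard [010], keep [10001001], append 000
= 10001001000

Answer: 10001001000 (1096)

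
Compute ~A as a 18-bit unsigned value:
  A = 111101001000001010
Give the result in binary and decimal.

Flip each bit (0->1, 1->0):
  111101001000001010
  000010110111110101

Answer: 000010110111110101 (11765)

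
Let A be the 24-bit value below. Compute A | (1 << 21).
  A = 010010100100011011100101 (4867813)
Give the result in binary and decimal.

Mask = 1 << 21 = 001000000000000000000000
Bit 21 of A is 0, so OR-ing with the mask flips it to 1.
  010010100100011011100101
| 001000000000000000000000
--------------------------
  011010100100011011100101

Answer: 011010100100011011100101 (6964965)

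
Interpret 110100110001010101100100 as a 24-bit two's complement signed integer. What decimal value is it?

MSB is 1, so the value is negative. Find the magnitude:
1. Invert bits:  001011001110101010011011
2. Add 1:        001011001110101010011100  = 2943644
3. Apply sign:   -2943644

Answer: -2943644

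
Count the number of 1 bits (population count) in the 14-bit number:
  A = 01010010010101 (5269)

01010010010101
1-bits at positions (from bit 0 = LSB): 0, 2, 4, 7, 10, 12
Count = 6

Answer: 6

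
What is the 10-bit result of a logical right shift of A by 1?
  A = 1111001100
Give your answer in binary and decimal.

Logical shift right by 1: drop the bottom 1 bit(s), prepend 1 zero(s) on the left.
  1111001100  ->  keep [111100110], discard [0], prepend 0
= 0111100110

Answer: 0111100110 (486)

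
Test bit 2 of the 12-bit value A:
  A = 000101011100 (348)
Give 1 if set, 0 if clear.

Bit 2 is the 3rd from the right.
  000101011100
           ^
That bit is 1.

Answer: 1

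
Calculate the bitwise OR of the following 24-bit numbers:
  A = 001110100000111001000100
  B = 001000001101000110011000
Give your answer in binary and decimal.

Apply | to each column (1 where either bit is 1):
  001110100000111001000100
| 001000001101000110011000
--------------------------
  001110101101111111011100

Answer: 001110101101111111011100 (3858396)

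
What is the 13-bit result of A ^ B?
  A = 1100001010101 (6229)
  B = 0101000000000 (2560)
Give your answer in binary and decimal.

Apply ^ to each column (1 where bits differ):
  1100001010101
^ 0101000000000
---------------
  1001001010101

Answer: 1001001010101 (4693)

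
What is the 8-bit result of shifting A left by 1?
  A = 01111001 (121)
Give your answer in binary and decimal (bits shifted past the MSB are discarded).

Shift left by 1: drop the top 1 bit(s), append 1 zero(s) on the right.
  01111001  ->  discard [0], keep [1111001], append 0
= 11110010

Answer: 11110010 (242)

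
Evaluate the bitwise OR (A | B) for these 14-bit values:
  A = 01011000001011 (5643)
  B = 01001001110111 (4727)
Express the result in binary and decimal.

Apply | to each column (1 where either bit is 1):
  01011000001011
| 01001001110111
----------------
  01011001111111

Answer: 01011001111111 (5759)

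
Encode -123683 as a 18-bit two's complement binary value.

1. Binary of +123683:  011110001100100011
2. Invert bits:     100001110011011100
3. Add 1:           100001110011011101

Answer: 100001110011011101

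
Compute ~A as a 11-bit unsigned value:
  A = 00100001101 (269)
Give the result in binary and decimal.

Flip each bit (0->1, 1->0):
  00100001101
  11011110010

Answer: 11011110010 (1778)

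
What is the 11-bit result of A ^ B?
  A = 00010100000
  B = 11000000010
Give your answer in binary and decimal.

Apply ^ to each column (1 where bits differ):
  00010100000
^ 11000000010
-------------
  11010100010

Answer: 11010100010 (1698)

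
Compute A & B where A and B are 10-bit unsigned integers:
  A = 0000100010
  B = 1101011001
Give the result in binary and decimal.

Apply & to each column (1 only where both bits are 1):
  0000100010
& 1101011001
------------
  0000000000

Answer: 0000000000 (0)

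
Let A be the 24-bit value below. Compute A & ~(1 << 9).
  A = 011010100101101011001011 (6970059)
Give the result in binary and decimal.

Mask = ~(1 << 9) = 111111111111110111111111
Bit 9 of A is 1, so AND-ing with the mask clears it to 0.
  011010100101101011001011
& 111111111111110111111111
--------------------------
  011010100101100011001011

Answer: 011010100101100011001011 (6969547)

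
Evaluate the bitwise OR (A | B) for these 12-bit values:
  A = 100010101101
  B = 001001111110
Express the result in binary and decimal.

Apply | to each column (1 where either bit is 1):
  100010101101
| 001001111110
--------------
  101011111111

Answer: 101011111111 (2815)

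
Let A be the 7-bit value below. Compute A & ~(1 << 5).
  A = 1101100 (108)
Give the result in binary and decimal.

Mask = ~(1 << 5) = 1011111
Bit 5 of A is 1, so AND-ing with the mask clears it to 0.
  1101100
& 1011111
---------
  1001100

Answer: 1001100 (76)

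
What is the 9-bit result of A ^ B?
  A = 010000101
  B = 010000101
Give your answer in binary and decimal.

Apply ^ to each column (1 where bits differ):
  010000101
^ 010000101
-----------
  000000000

Answer: 000000000 (0)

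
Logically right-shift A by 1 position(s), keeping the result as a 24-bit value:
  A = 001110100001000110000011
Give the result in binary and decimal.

Logical shift right by 1: drop the bottom 1 bit(s), prepend 1 zero(s) on the left.
  001110100001000110000011  ->  keep [00111010000100011000001], discard [1], prepend 0
= 000111010000100011000001

Answer: 000111010000100011000001 (1902785)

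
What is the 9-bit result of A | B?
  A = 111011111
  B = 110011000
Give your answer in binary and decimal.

Apply | to each column (1 where either bit is 1):
  111011111
| 110011000
-----------
  111011111

Answer: 111011111 (479)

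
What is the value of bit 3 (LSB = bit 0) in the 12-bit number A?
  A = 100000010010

Bit 3 is the 4th from the right.
  100000010010
          ^
That bit is 0.

Answer: 0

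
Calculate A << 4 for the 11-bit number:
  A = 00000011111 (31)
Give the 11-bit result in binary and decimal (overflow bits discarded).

Shift left by 4: drop the top 4 bit(s), append 4 zero(s) on the right.
  00000011111  ->  discard [0000], keep [0011111], append 0000
= 00111110000

Answer: 00111110000 (496)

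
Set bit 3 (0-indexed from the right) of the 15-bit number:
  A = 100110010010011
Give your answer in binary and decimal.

Mask = 1 << 3 = 000000000001000
Bit 3 of A is 0, so OR-ing with the mask flips it to 1.
  100110010010011
| 000000000001000
-----------------
  100110010011011

Answer: 100110010011011 (19611)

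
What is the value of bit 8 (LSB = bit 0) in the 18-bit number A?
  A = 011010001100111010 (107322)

Bit 8 is the 9th from the right.
  011010001100111010
           ^
That bit is 1.

Answer: 1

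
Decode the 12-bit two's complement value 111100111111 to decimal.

MSB is 1, so the value is negative. Find the magnitude:
1. Invert bits:  000011000000
2. Add 1:        000011000001  = 193
3. Apply sign:   -193

Answer: -193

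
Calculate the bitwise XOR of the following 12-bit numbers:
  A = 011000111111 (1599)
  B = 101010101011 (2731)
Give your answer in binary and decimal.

Apply ^ to each column (1 where bits differ):
  011000111111
^ 101010101011
--------------
  110010010100

Answer: 110010010100 (3220)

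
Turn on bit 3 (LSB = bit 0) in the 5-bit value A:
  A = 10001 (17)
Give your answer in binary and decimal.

Mask = 1 << 3 = 01000
Bit 3 of A is 0, so OR-ing with the mask flips it to 1.
  10001
| 01000
-------
  11001

Answer: 11001 (25)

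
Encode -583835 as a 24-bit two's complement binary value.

1. Binary of +583835:  000010001110100010011011
2. Invert bits:     111101110001011101100100
3. Add 1:           111101110001011101100101

Answer: 111101110001011101100101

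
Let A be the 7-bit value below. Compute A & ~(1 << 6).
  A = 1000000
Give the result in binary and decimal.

Mask = ~(1 << 6) = 0111111
Bit 6 of A is 1, so AND-ing with the mask clears it to 0.
  1000000
& 0111111
---------
  0000000

Answer: 0000000 (0)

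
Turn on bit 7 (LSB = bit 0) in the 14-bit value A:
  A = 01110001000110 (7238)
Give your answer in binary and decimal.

Mask = 1 << 7 = 00000010000000
Bit 7 of A is 0, so OR-ing with the mask flips it to 1.
  01110001000110
| 00000010000000
----------------
  01110011000110

Answer: 01110011000110 (7366)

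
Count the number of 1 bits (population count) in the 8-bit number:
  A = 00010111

00010111
1-bits at positions (from bit 0 = LSB): 0, 1, 2, 4
Count = 4

Answer: 4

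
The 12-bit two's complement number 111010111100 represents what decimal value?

MSB is 1, so the value is negative. Find the magnitude:
1. Invert bits:  000101000011
2. Add 1:        000101000100  = 324
3. Apply sign:   -324

Answer: -324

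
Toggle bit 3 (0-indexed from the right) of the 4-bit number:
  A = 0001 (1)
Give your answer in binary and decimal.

Mask = 1 << 3 = 1000
Bit 3 of A is 0; XOR with the mask flips it to 1.
  0001
^ 1000
------
  1001

Answer: 1001 (9)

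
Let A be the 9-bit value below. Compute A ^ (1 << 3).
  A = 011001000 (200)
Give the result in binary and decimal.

Mask = 1 << 3 = 000001000
Bit 3 of A is 1; XOR with the mask flips it to 0.
  011001000
^ 000001000
-----------
  011000000

Answer: 011000000 (192)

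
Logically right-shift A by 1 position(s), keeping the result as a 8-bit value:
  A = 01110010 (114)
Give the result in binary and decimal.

Logical shift right by 1: drop the bottom 1 bit(s), prepend 1 zero(s) on the left.
  01110010  ->  keep [0111001], discard [0], prepend 0
= 00111001

Answer: 00111001 (57)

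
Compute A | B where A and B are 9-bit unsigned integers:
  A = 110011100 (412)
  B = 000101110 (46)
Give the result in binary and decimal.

Apply | to each column (1 where either bit is 1):
  110011100
| 000101110
-----------
  110111110

Answer: 110111110 (446)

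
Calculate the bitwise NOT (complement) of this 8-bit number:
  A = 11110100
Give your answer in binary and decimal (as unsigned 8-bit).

Flip each bit (0->1, 1->0):
  11110100
  00001011

Answer: 00001011 (11)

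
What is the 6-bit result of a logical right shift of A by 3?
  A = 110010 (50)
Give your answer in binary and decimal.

Logical shift right by 3: drop the bottom 3 bit(s), prepend 3 zero(s) on the left.
  110010  ->  keep [110], discard [010], prepend 000
= 000110

Answer: 000110 (6)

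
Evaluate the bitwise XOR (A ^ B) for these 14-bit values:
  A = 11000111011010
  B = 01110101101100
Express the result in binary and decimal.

Apply ^ to each column (1 where bits differ):
  11000111011010
^ 01110101101100
----------------
  10110010110110

Answer: 10110010110110 (11446)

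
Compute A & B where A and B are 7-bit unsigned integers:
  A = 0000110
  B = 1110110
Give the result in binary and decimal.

Apply & to each column (1 only where both bits are 1):
  0000110
& 1110110
---------
  0000110

Answer: 0000110 (6)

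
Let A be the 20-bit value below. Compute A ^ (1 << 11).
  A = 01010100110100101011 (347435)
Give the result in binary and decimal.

Mask = 1 << 11 = 00000000100000000000
Bit 11 of A is 1; XOR with the mask flips it to 0.
  01010100110100101011
^ 00000000100000000000
----------------------
  01010100010100101011

Answer: 01010100010100101011 (345387)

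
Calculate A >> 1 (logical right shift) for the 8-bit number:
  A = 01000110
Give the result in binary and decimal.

Logical shift right by 1: drop the bottom 1 bit(s), prepend 1 zero(s) on the left.
  01000110  ->  keep [0100011], discard [0], prepend 0
= 00100011

Answer: 00100011 (35)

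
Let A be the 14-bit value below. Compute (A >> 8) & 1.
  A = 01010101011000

Bit 8 is the 9th from the right.
  01010101011000
       ^
That bit is 1.

Answer: 1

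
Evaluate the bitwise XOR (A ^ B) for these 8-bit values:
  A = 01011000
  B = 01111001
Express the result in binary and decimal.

Apply ^ to each column (1 where bits differ):
  01011000
^ 01111001
----------
  00100001

Answer: 00100001 (33)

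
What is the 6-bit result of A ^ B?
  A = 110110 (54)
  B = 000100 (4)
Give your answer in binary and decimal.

Apply ^ to each column (1 where bits differ):
  110110
^ 000100
--------
  110010

Answer: 110010 (50)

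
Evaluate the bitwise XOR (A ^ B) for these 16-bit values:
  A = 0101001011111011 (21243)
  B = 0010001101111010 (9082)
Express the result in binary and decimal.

Apply ^ to each column (1 where bits differ):
  0101001011111011
^ 0010001101111010
------------------
  0111000110000001

Answer: 0111000110000001 (29057)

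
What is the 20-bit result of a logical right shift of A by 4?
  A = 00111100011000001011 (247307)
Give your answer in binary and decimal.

Logical shift right by 4: drop the bottom 4 bit(s), prepend 4 zero(s) on the left.
  00111100011000001011  ->  keep [0011110001100000], discard [1011], prepend 0000
= 00000011110001100000

Answer: 00000011110001100000 (15456)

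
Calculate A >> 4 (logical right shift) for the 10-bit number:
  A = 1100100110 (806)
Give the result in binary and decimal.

Logical shift right by 4: drop the bottom 4 bit(s), prepend 4 zero(s) on the left.
  1100100110  ->  keep [110010], discard [0110], prepend 0000
= 0000110010

Answer: 0000110010 (50)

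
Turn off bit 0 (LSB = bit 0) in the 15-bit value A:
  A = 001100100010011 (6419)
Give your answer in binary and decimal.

Mask = ~(1 << 0) = 111111111111110
Bit 0 of A is 1, so AND-ing with the mask clears it to 0.
  001100100010011
& 111111111111110
-----------------
  001100100010010

Answer: 001100100010010 (6418)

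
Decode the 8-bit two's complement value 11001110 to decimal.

MSB is 1, so the value is negative. Find the magnitude:
1. Invert bits:  00110001
2. Add 1:        00110010  = 50
3. Apply sign:   -50

Answer: -50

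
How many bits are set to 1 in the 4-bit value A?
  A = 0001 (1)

0001
1-bits at positions (from bit 0 = LSB): 0
Count = 1

Answer: 1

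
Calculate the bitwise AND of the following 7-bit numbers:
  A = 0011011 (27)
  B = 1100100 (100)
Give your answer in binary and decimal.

Apply & to each column (1 only where both bits are 1):
  0011011
& 1100100
---------
  0000000

Answer: 0000000 (0)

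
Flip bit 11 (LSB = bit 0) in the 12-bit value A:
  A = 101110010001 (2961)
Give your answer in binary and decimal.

Mask = 1 << 11 = 100000000000
Bit 11 of A is 1; XOR with the mask flips it to 0.
  101110010001
^ 100000000000
--------------
  001110010001

Answer: 001110010001 (913)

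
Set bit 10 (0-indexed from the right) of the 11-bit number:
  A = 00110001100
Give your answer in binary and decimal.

Mask = 1 << 10 = 10000000000
Bit 10 of A is 0, so OR-ing with the mask flips it to 1.
  00110001100
| 10000000000
-------------
  10110001100

Answer: 10110001100 (1420)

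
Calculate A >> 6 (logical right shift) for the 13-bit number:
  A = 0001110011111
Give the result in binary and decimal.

Logical shift right by 6: drop the bottom 6 bit(s), prepend 6 zero(s) on the left.
  0001110011111  ->  keep [0001110], discard [011111], prepend 000000
= 0000000001110

Answer: 0000000001110 (14)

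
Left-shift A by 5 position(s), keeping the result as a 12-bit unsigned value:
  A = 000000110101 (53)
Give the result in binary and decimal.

Shift left by 5: drop the top 5 bit(s), append 5 zero(s) on the right.
  000000110101  ->  discard [00000], keep [0110101], append 00000
= 011010100000

Answer: 011010100000 (1696)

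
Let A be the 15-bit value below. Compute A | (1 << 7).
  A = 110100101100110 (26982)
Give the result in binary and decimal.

Mask = 1 << 7 = 000000010000000
Bit 7 of A is 0, so OR-ing with the mask flips it to 1.
  110100101100110
| 000000010000000
-----------------
  110100111100110

Answer: 110100111100110 (27110)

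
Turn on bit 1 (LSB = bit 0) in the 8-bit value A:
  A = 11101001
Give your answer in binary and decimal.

Mask = 1 << 1 = 00000010
Bit 1 of A is 0, so OR-ing with the mask flips it to 1.
  11101001
| 00000010
----------
  11101011

Answer: 11101011 (235)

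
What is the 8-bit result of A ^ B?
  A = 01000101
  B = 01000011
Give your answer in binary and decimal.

Apply ^ to each column (1 where bits differ):
  01000101
^ 01000011
----------
  00000110

Answer: 00000110 (6)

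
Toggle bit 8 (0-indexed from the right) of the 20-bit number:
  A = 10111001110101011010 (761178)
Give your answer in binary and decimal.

Mask = 1 << 8 = 00000000000100000000
Bit 8 of A is 1; XOR with the mask flips it to 0.
  10111001110101011010
^ 00000000000100000000
----------------------
  10111001110001011010

Answer: 10111001110001011010 (760922)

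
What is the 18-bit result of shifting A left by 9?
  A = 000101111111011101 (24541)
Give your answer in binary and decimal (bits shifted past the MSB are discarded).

Shift left by 9: drop the top 9 bit(s), append 9 zero(s) on the right.
  000101111111011101  ->  discard [000101111], keep [111011101], append 000000000
= 111011101000000000

Answer: 111011101000000000 (244224)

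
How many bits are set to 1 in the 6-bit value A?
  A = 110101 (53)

110101
1-bits at positions (from bit 0 = LSB): 0, 2, 4, 5
Count = 4

Answer: 4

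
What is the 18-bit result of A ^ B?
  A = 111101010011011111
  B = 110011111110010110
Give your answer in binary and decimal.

Apply ^ to each column (1 where bits differ):
  111101010011011111
^ 110011111110010110
--------------------
  001110101101001001

Answer: 001110101101001001 (60233)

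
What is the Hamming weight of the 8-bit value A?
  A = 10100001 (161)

10100001
1-bits at positions (from bit 0 = LSB): 0, 5, 7
Count = 3

Answer: 3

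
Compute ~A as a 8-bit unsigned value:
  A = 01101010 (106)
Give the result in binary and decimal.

Flip each bit (0->1, 1->0):
  01101010
  10010101

Answer: 10010101 (149)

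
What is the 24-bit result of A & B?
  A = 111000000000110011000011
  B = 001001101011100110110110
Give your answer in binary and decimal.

Apply & to each column (1 only where both bits are 1):
  111000000000110011000011
& 001001101011100110110110
--------------------------
  001000000000100010000010

Answer: 001000000000100010000010 (2099330)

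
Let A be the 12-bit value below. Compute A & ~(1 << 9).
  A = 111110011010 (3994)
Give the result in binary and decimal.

Mask = ~(1 << 9) = 110111111111
Bit 9 of A is 1, so AND-ing with the mask clears it to 0.
  111110011010
& 110111111111
--------------
  110110011010

Answer: 110110011010 (3482)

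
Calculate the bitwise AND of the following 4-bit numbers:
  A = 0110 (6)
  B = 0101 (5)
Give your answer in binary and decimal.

Apply & to each column (1 only where both bits are 1):
  0110
& 0101
------
  0100

Answer: 0100 (4)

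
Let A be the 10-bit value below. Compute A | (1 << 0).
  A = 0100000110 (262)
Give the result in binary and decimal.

Mask = 1 << 0 = 0000000001
Bit 0 of A is 0, so OR-ing with the mask flips it to 1.
  0100000110
| 0000000001
------------
  0100000111

Answer: 0100000111 (263)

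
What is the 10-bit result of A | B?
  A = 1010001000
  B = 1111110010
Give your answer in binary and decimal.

Apply | to each column (1 where either bit is 1):
  1010001000
| 1111110010
------------
  1111111010

Answer: 1111111010 (1018)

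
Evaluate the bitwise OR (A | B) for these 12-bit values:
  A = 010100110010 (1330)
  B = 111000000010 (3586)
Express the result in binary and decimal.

Apply | to each column (1 where either bit is 1):
  010100110010
| 111000000010
--------------
  111100110010

Answer: 111100110010 (3890)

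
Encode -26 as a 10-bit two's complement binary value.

1. Binary of +26:  0000011010
2. Invert bits:     1111100101
3. Add 1:           1111100110

Answer: 1111100110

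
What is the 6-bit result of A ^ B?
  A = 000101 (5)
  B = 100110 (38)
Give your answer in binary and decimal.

Apply ^ to each column (1 where bits differ):
  000101
^ 100110
--------
  100011

Answer: 100011 (35)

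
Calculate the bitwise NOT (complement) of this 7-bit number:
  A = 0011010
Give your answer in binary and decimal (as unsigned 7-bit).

Flip each bit (0->1, 1->0):
  0011010
  1100101

Answer: 1100101 (101)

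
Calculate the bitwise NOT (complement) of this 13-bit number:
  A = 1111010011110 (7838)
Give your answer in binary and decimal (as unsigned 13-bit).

Flip each bit (0->1, 1->0):
  1111010011110
  0000101100001

Answer: 0000101100001 (353)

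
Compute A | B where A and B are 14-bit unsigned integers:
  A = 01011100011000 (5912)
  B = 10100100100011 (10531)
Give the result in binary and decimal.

Apply | to each column (1 where either bit is 1):
  01011100011000
| 10100100100011
----------------
  11111100111011

Answer: 11111100111011 (16187)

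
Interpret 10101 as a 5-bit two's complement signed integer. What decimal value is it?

MSB is 1, so the value is negative. Find the magnitude:
1. Invert bits:  01010
2. Add 1:        01011  = 11
3. Apply sign:   -11

Answer: -11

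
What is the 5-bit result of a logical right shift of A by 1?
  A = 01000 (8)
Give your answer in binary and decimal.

Logical shift right by 1: drop the bottom 1 bit(s), prepend 1 zero(s) on the left.
  01000  ->  keep [0100], discard [0], prepend 0
= 00100

Answer: 00100 (4)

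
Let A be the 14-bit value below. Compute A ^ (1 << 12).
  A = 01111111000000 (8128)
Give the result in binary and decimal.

Mask = 1 << 12 = 01000000000000
Bit 12 of A is 1; XOR with the mask flips it to 0.
  01111111000000
^ 01000000000000
----------------
  00111111000000

Answer: 00111111000000 (4032)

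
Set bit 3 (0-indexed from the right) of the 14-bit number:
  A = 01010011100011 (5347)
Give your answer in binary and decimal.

Mask = 1 << 3 = 00000000001000
Bit 3 of A is 0, so OR-ing with the mask flips it to 1.
  01010011100011
| 00000000001000
----------------
  01010011101011

Answer: 01010011101011 (5355)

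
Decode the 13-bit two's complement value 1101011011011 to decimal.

MSB is 1, so the value is negative. Find the magnitude:
1. Invert bits:  0010100100100
2. Add 1:        0010100100101  = 1317
3. Apply sign:   -1317

Answer: -1317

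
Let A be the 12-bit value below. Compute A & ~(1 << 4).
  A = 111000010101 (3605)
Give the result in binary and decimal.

Mask = ~(1 << 4) = 111111101111
Bit 4 of A is 1, so AND-ing with the mask clears it to 0.
  111000010101
& 111111101111
--------------
  111000000101

Answer: 111000000101 (3589)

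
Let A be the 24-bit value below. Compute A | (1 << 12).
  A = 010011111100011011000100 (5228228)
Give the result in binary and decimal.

Mask = 1 << 12 = 000000000001000000000000
Bit 12 of A is 0, so OR-ing with the mask flips it to 1.
  010011111100011011000100
| 000000000001000000000000
--------------------------
  010011111101011011000100

Answer: 010011111101011011000100 (5232324)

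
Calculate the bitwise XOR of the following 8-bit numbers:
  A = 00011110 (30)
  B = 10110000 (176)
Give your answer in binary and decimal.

Apply ^ to each column (1 where bits differ):
  00011110
^ 10110000
----------
  10101110

Answer: 10101110 (174)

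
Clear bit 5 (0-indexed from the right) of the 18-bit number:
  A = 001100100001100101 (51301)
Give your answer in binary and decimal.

Mask = ~(1 << 5) = 111111111111011111
Bit 5 of A is 1, so AND-ing with the mask clears it to 0.
  001100100001100101
& 111111111111011111
--------------------
  001100100001000101

Answer: 001100100001000101 (51269)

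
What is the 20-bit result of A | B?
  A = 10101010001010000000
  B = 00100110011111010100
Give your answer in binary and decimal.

Apply | to each column (1 where either bit is 1):
  10101010001010000000
| 00100110011111010100
----------------------
  10101110011111010100

Answer: 10101110011111010100 (714708)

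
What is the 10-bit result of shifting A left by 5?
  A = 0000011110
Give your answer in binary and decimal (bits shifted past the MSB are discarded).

Shift left by 5: drop the top 5 bit(s), append 5 zero(s) on the right.
  0000011110  ->  discard [00000], keep [11110], append 00000
= 1111000000

Answer: 1111000000 (960)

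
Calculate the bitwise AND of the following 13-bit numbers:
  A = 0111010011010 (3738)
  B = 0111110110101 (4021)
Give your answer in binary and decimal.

Apply & to each column (1 only where both bits are 1):
  0111010011010
& 0111110110101
---------------
  0111010010000

Answer: 0111010010000 (3728)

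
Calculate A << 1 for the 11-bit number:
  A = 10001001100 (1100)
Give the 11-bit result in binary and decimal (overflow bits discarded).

Shift left by 1: drop the top 1 bit(s), append 1 zero(s) on the right.
  10001001100  ->  discard [1], keep [0001001100], append 0
= 00010011000

Answer: 00010011000 (152)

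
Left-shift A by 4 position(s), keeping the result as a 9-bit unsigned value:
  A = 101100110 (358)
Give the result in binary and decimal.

Shift left by 4: drop the top 4 bit(s), append 4 zero(s) on the right.
  101100110  ->  discard [1011], keep [00110], append 0000
= 001100000

Answer: 001100000 (96)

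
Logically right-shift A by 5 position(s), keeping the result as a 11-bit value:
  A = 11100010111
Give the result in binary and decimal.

Logical shift right by 5: drop the bottom 5 bit(s), prepend 5 zero(s) on the left.
  11100010111  ->  keep [111000], discard [10111], prepend 00000
= 00000111000

Answer: 00000111000 (56)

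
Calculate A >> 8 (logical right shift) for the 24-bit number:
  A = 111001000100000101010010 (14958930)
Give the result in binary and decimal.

Logical shift right by 8: drop the bottom 8 bit(s), prepend 8 zero(s) on the left.
  111001000100000101010010  ->  keep [1110010001000001], discard [01010010], prepend 00000000
= 000000001110010001000001

Answer: 000000001110010001000001 (58433)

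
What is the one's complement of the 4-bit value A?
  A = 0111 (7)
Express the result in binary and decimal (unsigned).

Flip each bit (0->1, 1->0):
  0111
  1000

Answer: 1000 (8)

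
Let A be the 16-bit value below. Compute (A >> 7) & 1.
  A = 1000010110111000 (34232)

Bit 7 is the 8th from the right.
  1000010110111000
          ^
That bit is 1.

Answer: 1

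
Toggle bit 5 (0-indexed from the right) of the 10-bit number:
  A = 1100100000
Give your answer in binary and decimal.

Mask = 1 << 5 = 0000100000
Bit 5 of A is 1; XOR with the mask flips it to 0.
  1100100000
^ 0000100000
------------
  1100000000

Answer: 1100000000 (768)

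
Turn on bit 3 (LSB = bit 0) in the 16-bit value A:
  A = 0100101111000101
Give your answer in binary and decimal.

Mask = 1 << 3 = 0000000000001000
Bit 3 of A is 0, so OR-ing with the mask flips it to 1.
  0100101111000101
| 0000000000001000
------------------
  0100101111001101

Answer: 0100101111001101 (19405)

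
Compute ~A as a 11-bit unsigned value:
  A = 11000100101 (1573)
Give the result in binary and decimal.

Flip each bit (0->1, 1->0):
  11000100101
  00111011010

Answer: 00111011010 (474)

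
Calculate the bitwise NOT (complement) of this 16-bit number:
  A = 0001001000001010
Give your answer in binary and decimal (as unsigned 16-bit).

Flip each bit (0->1, 1->0):
  0001001000001010
  1110110111110101

Answer: 1110110111110101 (60917)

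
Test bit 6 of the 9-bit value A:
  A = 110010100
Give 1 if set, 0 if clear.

Bit 6 is the 7th from the right.
  110010100
    ^
That bit is 0.

Answer: 0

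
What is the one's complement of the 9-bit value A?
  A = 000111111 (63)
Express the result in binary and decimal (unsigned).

Flip each bit (0->1, 1->0):
  000111111
  111000000

Answer: 111000000 (448)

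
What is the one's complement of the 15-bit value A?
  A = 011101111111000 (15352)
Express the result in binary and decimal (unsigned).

Flip each bit (0->1, 1->0):
  011101111111000
  100010000000111

Answer: 100010000000111 (17415)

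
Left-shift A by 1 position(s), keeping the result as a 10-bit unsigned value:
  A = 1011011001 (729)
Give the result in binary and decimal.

Shift left by 1: drop the top 1 bit(s), append 1 zero(s) on the right.
  1011011001  ->  discard [1], keep [011011001], append 0
= 0110110010

Answer: 0110110010 (434)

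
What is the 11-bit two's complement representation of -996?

1. Binary of +996:  01111100100
2. Invert bits:     10000011011
3. Add 1:           10000011100

Answer: 10000011100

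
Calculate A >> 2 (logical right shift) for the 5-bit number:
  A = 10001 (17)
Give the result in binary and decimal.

Logical shift right by 2: drop the bottom 2 bit(s), prepend 2 zero(s) on the left.
  10001  ->  keep [100], discard [01], prepend 00
= 00100

Answer: 00100 (4)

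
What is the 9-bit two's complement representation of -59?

1. Binary of +59:  000111011
2. Invert bits:     111000100
3. Add 1:           111000101

Answer: 111000101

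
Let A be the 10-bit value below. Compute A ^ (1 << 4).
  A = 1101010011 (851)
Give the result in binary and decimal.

Mask = 1 << 4 = 0000010000
Bit 4 of A is 1; XOR with the mask flips it to 0.
  1101010011
^ 0000010000
------------
  1101000011

Answer: 1101000011 (835)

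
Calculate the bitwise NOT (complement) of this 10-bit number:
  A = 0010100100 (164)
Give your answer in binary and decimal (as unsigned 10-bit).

Flip each bit (0->1, 1->0):
  0010100100
  1101011011

Answer: 1101011011 (859)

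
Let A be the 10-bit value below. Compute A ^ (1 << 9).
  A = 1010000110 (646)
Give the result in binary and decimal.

Mask = 1 << 9 = 1000000000
Bit 9 of A is 1; XOR with the mask flips it to 0.
  1010000110
^ 1000000000
------------
  0010000110

Answer: 0010000110 (134)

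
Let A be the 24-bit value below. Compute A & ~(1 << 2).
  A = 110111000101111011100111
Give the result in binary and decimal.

Mask = ~(1 << 2) = 111111111111111111111011
Bit 2 of A is 1, so AND-ing with the mask clears it to 0.
  110111000101111011100111
& 111111111111111111111011
--------------------------
  110111000101111011100011

Answer: 110111000101111011100011 (14442211)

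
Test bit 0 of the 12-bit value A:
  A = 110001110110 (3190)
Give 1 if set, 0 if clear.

Bit 0 is the 1st from the right.
  110001110110
             ^
That bit is 0.

Answer: 0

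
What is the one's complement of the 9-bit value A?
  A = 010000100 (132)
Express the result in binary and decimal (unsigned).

Flip each bit (0->1, 1->0):
  010000100
  101111011

Answer: 101111011 (379)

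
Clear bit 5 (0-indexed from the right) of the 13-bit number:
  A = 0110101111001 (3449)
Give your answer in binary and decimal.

Mask = ~(1 << 5) = 1111111011111
Bit 5 of A is 1, so AND-ing with the mask clears it to 0.
  0110101111001
& 1111111011111
---------------
  0110101011001

Answer: 0110101011001 (3417)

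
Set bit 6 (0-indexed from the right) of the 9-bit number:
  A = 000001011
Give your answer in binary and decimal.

Mask = 1 << 6 = 001000000
Bit 6 of A is 0, so OR-ing with the mask flips it to 1.
  000001011
| 001000000
-----------
  001001011

Answer: 001001011 (75)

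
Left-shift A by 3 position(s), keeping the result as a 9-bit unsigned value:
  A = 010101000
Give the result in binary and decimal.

Shift left by 3: drop the top 3 bit(s), append 3 zero(s) on the right.
  010101000  ->  discard [010], keep [101000], append 000
= 101000000

Answer: 101000000 (320)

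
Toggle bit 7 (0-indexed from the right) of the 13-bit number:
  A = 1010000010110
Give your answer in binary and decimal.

Mask = 1 << 7 = 0000010000000
Bit 7 of A is 0; XOR with the mask flips it to 1.
  1010000010110
^ 0000010000000
---------------
  1010010010110

Answer: 1010010010110 (5270)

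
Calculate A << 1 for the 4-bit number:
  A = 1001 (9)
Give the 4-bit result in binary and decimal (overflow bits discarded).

Shift left by 1: drop the top 1 bit(s), append 1 zero(s) on the right.
  1001  ->  discard [1], keep [001], append 0
= 0010

Answer: 0010 (2)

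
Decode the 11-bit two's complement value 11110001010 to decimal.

MSB is 1, so the value is negative. Find the magnitude:
1. Invert bits:  00001110101
2. Add 1:        00001110110  = 118
3. Apply sign:   -118

Answer: -118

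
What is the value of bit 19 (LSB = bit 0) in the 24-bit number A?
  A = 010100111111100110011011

Bit 19 is the 20th from the right.
  010100111111100110011011
      ^
That bit is 0.

Answer: 0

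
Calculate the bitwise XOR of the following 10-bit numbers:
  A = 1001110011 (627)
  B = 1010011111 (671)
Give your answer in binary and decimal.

Apply ^ to each column (1 where bits differ):
  1001110011
^ 1010011111
------------
  0011101100

Answer: 0011101100 (236)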